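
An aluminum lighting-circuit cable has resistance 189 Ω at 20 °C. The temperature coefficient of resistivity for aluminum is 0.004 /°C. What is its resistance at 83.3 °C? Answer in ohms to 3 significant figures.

237 Ω

ΔT = 83.3 − 20 = 63.3 °C
R = R₀(1 + αΔT) = 189 × (1 + 0.004×63.3) = 189 × 1.253 = 237 Ω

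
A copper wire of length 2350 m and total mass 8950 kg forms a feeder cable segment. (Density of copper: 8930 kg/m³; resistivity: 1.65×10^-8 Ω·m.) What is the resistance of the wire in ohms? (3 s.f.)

0.0909 Ω

A = m/(density·L) = 8950/(8930×2350) = 4.2648e-04 m²
R = ρL/A = (1.65×10^-8)(2350)/(4.2648e-04) = 0.0909 Ω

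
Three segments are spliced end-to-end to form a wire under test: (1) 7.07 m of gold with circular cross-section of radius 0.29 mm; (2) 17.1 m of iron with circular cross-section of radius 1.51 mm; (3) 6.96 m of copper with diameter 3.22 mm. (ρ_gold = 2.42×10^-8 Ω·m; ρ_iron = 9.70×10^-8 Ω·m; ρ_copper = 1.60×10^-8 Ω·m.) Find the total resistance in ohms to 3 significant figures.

0.893 Ω

Seg 1: A = πr² = π(2.9000e-04 m)² = 2.642e-07 m²
R_1 = (2.42×10^-8)(7.07)/(2.642e-07) = 0.6476 Ω
Seg 2: A = πr² = π(1.5100e-03 m)² = 7.163e-06 m²
R_2 = (9.70×10^-8)(17.1)/(7.163e-06) = 0.2316 Ω
Seg 3: A = π(d/2)² = π(1.6100e-03 m)² = 8.143e-06 m²
R_3 = (1.60×10^-8)(6.96)/(8.143e-06) = 0.01368 Ω
R_total = R_1 + R_2 + R_3 = 0.893 Ω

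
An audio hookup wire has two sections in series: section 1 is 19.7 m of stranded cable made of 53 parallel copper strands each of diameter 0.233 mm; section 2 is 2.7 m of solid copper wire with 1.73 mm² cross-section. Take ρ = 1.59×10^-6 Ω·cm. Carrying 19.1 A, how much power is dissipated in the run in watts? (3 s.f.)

ρ = 1.59×10^-6 Ω·cm = 1.59×10^-8 Ω·m
Section 1: A_strand = π(1.1650e-04)² = 4.264e-08 m²; R₁ = ρL/(N·A_s) = (1.59×10^-8)(19.7)/(53×4.264e-08) = 0.1386 Ω
Section 2: A = 1.73 mm² = 1.730e-06 m²
R₂ = (1.59×10^-8)(2.7)/(1.730e-06) = 0.02482 Ω
R = R₁ + R₂ = 0.1634 Ω
P = I²R = (19.1)² × 0.1634 = 59.6 W

59.6 W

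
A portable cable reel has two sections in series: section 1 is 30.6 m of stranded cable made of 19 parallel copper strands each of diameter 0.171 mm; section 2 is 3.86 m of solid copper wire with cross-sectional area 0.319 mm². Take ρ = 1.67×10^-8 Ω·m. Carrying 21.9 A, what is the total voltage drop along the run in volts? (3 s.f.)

Section 1: A_strand = π(8.5500e-05)² = 2.297e-08 m²; R₁ = ρL/(N·A_s) = (1.67×10^-8)(30.6)/(19×2.297e-08) = 1.171 Ω
Section 2: A = 0.319 mm² = 3.190e-07 m²
R₂ = (1.67×10^-8)(3.86)/(3.190e-07) = 0.2021 Ω
R = R₁ + R₂ = 1.373 Ω
V = IR = 21.9 × 1.373 = 30.1 V

30.1 V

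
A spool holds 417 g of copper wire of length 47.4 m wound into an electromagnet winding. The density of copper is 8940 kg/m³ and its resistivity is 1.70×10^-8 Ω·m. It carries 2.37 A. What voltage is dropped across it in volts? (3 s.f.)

1.94 V

A = m/(density·L) = 0.417/(8940×47.4) = 9.8406e-07 m²
R = ρL/A = (1.70×10^-8)(47.4)/(9.8406e-07) = 0.8189 Ω
V = IR = 2.37 × 0.8189 = 1.94 V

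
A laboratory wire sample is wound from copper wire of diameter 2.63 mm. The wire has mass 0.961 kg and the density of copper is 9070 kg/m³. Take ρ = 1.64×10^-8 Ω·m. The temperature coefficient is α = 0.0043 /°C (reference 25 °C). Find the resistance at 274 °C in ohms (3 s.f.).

0.122 Ω

A = π(d/2)² = π(1.3150e-03 m)² = 5.4325e-06 m²
L = m/(density·A) = 0.961/(9070×5.4325e-06) = 19.5 m
R = ρL/A = (1.64×10^-8)(19.5)/(5.4325e-06) = 0.05888 Ω
R(274 °C) = 0.05888 × (1 + 0.0043×249) = 0.122 Ω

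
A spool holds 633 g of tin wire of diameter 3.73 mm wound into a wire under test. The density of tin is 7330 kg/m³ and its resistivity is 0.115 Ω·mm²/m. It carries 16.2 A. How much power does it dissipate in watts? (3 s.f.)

21.8 W

ρ = 0.115 Ω·mm²/m = 1.15×10^-7 Ω·m
A = π(d/2)² = π(1.8650e-03 m)² = 1.0927e-05 m²
L = m/(density·A) = 0.633/(7330×1.0927e-05) = 7.903 m
R = ρL/A = (1.15×10^-7)(7.903)/(1.0927e-05) = 0.08317 Ω
P = I²R = (16.2)² × 0.08317 = 21.8 W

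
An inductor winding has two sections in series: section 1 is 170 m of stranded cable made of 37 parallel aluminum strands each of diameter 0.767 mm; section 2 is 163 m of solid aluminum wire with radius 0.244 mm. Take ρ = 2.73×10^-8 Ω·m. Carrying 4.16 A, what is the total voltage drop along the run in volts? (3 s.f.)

100 V

Section 1: A_strand = π(3.8350e-04)² = 4.620e-07 m²; R₁ = ρL/(N·A_s) = (2.73×10^-8)(170)/(37×4.620e-07) = 0.2715 Ω
Section 2: A = πr² = π(2.4400e-04 m)² = 1.870e-07 m²
R₂ = (2.73×10^-8)(163)/(1.870e-07) = 23.79 Ω
R = R₁ + R₂ = 24.06 Ω
V = IR = 4.16 × 24.06 = 100 V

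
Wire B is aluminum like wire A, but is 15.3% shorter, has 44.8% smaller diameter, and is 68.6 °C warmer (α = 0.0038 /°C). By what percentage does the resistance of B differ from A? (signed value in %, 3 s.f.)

250%

R ∝ ρL/d² with ρ ∝ (1+αΔT), so R_B/R_A = (1 − 15.3/100) × (1 − 44.8/100)⁻² × (1 + 0.0038×68.6)
= 0.847 × 3.282 × 1.261 = 3.504
(R_B − R_A)/R_A = 3.504 − 1 = 250%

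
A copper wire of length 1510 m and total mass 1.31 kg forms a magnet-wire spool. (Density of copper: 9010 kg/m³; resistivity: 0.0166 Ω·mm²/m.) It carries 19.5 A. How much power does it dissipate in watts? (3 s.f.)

99000 W

ρ = 0.0166 Ω·mm²/m = 1.66×10^-8 Ω·m
A = m/(density·L) = 1.31/(9010×1510) = 9.6287e-08 m²
R = ρL/A = (1.66×10^-8)(1510)/(9.6287e-08) = 260.3 Ω
P = I²R = (19.5)² × 260.3 = 99000 W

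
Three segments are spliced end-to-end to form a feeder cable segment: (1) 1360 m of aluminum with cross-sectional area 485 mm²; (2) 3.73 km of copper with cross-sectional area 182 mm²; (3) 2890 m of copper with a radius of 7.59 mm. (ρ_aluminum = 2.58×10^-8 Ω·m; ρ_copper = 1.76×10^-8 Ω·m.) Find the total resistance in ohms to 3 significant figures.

Seg 1: A = 485 mm² = 4.850e-04 m²
R_1 = (2.58×10^-8)(1360)/(4.850e-04) = 0.07235 Ω
Seg 2: A = 182 mm² = 1.820e-04 m²
R_2 = (1.76×10^-8)(3730)/(1.820e-04) = 0.3607 Ω
Seg 3: A = πr² = π(7.5900e-03 m)² = 1.810e-04 m²
R_3 = (1.76×10^-8)(2890)/(1.810e-04) = 0.281 Ω
R_total = R_1 + R_2 + R_3 = 0.714 Ω

0.714 Ω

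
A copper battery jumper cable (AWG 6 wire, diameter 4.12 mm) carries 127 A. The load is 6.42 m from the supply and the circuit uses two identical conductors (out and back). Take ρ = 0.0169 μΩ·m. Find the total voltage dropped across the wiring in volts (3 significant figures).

ρ = 0.0169 μΩ·m = 1.69×10^-8 Ω·m
A = π(4.12/2 mm)² = π(2.0600e-03 m)² = 1.333e-05 m²
Total conductor length (both ways) L = 2 × 6.42 = 12.84 m
R = ρL/A = (1.69×10^-8)(12.84)/(1.333e-05) = 0.01628 Ω
V = IR = 127 × 0.01628 = 2.07 V

2.07 V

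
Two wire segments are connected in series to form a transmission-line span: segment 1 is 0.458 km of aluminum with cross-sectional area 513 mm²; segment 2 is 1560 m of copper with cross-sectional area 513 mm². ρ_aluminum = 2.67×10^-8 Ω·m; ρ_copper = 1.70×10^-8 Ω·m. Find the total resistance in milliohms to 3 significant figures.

75.5 mΩ

Segment 1: A = 513 mm² = 5.130e-04 m²
R₁ = ρL/A = (2.67×10^-8)(458)/(5.130e-04) = 0.02384 Ω
R₂ = (1.70×10^-8)(1560)/(5.130e-04) = 0.0517 Ω
R = R₁ + R₂ = 75.5 mΩ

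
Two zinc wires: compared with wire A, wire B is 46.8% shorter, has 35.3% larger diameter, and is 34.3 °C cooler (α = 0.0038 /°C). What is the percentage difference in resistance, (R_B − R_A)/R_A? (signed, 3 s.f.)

-74.7%

R ∝ ρL/d² with ρ ∝ (1+αΔT), so R_B/R_A = (1 − 46.8/100) × (1 + 35.3/100)⁻² × (1 − 0.0038×34.3)
= 0.532 × 0.5463 × 0.8697 = 0.2527
(R_B − R_A)/R_A = 0.2527 − 1 = -74.7%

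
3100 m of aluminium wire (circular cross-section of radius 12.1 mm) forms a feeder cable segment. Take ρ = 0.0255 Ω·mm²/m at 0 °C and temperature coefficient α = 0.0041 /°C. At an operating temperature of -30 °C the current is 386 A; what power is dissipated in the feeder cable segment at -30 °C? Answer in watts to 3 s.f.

22500 W

ρ = 0.0255 Ω·mm²/m = 2.55×10^-8 Ω·m
A = πr² = π(1.2100e-02 m)² = 4.600e-04 m²
R₍0₎ = ρL/A = (2.55×10^-8)(3100)/(4.600e-04) = 0.1719 Ω
R₍-30₎ = R₍0₎(1 + αΔT) = 0.1719 × (1 + 0.0041×-30) = 0.1507 Ω
P = I²R = (386)² × 0.1507 = 22500 W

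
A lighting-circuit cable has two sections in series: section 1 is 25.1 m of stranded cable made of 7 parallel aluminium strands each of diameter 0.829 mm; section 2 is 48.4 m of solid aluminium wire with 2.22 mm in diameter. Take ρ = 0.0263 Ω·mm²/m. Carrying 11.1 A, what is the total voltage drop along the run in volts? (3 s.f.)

5.59 V

ρ = 0.0263 Ω·mm²/m = 2.63×10^-8 Ω·m
Section 1: A_strand = π(4.1450e-04)² = 5.398e-07 m²; R₁ = ρL/(N·A_s) = (2.63×10^-8)(25.1)/(7×5.398e-07) = 0.1747 Ω
Section 2: A = π(d/2)² = π(1.1100e-03 m)² = 3.871e-06 m²
R₂ = (2.63×10^-8)(48.4)/(3.871e-06) = 0.3289 Ω
R = R₁ + R₂ = 0.5036 Ω
V = IR = 11.1 × 0.5036 = 5.59 V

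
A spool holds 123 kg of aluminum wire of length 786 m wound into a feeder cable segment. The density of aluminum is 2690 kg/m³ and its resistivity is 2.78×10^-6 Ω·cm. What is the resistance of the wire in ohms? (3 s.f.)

ρ = 2.78×10^-6 Ω·cm = 2.78×10^-8 Ω·m
A = m/(density·L) = 123/(2690×786) = 5.8174e-05 m²
R = ρL/A = (2.78×10^-8)(786)/(5.8174e-05) = 0.376 Ω

0.376 Ω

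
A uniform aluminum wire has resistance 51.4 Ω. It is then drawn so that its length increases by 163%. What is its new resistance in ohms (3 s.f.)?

356 Ω

k = 1 + 163/100 = 2.63; volume constant ⇒ A' = A/k, so R' = k²R.
R' = 6.917 × 51.4 = 356 Ω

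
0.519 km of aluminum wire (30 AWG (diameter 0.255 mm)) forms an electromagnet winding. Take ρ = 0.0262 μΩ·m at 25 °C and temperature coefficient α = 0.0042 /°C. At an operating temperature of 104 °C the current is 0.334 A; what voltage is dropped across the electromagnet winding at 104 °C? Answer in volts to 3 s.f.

118 V

ρ = 0.0262 μΩ·m = 2.62×10^-8 Ω·m
A = π(0.255/2 mm)² = π(1.2750e-04 m)² = 5.107e-08 m²
R₍25₎ = ρL/A = (2.62×10^-8)(519)/(5.107e-08) = 266.3 Ω
R₍104₎ = R₍25₎(1 + αΔT) = 266.3 × (1 + 0.0042×79) = 354.6 Ω
V = IR = 0.334 × 354.6 = 118 V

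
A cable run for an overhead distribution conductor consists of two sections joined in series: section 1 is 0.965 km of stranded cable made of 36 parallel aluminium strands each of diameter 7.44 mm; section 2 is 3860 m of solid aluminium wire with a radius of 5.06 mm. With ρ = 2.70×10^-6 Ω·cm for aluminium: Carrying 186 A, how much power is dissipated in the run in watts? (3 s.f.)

45400 W

ρ = 2.70×10^-6 Ω·cm = 2.70×10^-8 Ω·m
Section 1: A_strand = π(3.7200e-03)² = 4.347e-05 m²; R₁ = ρL/(N·A_s) = (2.70×10^-8)(965)/(36×4.347e-05) = 0.01665 Ω
Section 2: A = πr² = π(5.0600e-03 m)² = 8.044e-05 m²
R₂ = (2.70×10^-8)(3860)/(8.044e-05) = 1.296 Ω
R = R₁ + R₂ = 1.312 Ω
P = I²R = (186)² × 1.312 = 45400 W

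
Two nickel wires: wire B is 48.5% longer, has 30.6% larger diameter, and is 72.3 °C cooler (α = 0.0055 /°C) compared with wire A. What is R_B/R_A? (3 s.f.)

R ∝ ρL/d² with ρ ∝ (1+αΔT), so R_B/R_A = (1 + 48.5/100) × (1 + 30.6/100)⁻² × (1 − 0.0055×72.3)
= 1.485 × 0.5863 × 0.6024 = 0.524

0.524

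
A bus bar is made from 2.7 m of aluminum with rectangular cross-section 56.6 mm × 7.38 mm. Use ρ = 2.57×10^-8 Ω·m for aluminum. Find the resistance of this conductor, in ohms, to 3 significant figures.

A = 56.6 × 7.38 mm² = 418 mm² = 4.177e-04 m²
R = ρL/A = (2.57×10^-8)(2.7 m)/(4.177e-04 m²) = 1.66×10^-4 Ω

1.66×10^-4 Ω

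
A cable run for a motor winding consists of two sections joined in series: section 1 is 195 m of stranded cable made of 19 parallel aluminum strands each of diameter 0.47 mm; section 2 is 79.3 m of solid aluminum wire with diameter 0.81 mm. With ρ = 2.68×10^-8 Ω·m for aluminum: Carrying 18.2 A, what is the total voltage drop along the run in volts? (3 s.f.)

104 V

Section 1: A_strand = π(2.3500e-04)² = 1.735e-07 m²; R₁ = ρL/(N·A_s) = (2.68×10^-8)(195)/(19×1.735e-07) = 1.585 Ω
Section 2: A = π(d/2)² = π(4.0500e-04 m)² = 5.153e-07 m²
R₂ = (2.68×10^-8)(79.3)/(5.153e-07) = 4.124 Ω
R = R₁ + R₂ = 5.71 Ω
V = IR = 18.2 × 5.71 = 104 V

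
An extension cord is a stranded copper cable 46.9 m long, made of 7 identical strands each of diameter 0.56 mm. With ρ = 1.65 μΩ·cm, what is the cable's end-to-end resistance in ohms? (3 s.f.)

ρ = 1.65 μΩ·cm = 1.65×10^-8 Ω·m
A_strand = π(2.8000e-04 m)² = 2.463e-07 m²
R_strand = ρL/A = (1.65×10^-8)(46.9)/(2.463e-07) = 3.142 Ω
R_total = R_strand/N = 3.142/7 = 0.449 Ω

0.449 Ω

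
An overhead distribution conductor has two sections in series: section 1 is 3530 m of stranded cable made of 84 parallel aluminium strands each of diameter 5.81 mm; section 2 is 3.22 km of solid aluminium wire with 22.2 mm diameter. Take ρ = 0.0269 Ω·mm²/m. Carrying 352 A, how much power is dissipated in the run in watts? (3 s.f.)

33000 W

ρ = 0.0269 Ω·mm²/m = 2.69×10^-8 Ω·m
Section 1: A_strand = π(2.9050e-03)² = 2.651e-05 m²; R₁ = ρL/(N·A_s) = (2.69×10^-8)(3530)/(84×2.651e-05) = 0.04264 Ω
Section 2: A = π(d/2)² = π(1.1100e-02 m)² = 3.871e-04 m²
R₂ = (2.69×10^-8)(3220)/(3.871e-04) = 0.2238 Ω
R = R₁ + R₂ = 0.2664 Ω
P = I²R = (352)² × 0.2664 = 33000 W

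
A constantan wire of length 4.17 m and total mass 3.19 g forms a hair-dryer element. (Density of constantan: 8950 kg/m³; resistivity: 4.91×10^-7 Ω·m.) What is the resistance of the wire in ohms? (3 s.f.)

A = m/(density·L) = 0.00319/(8950×4.17) = 8.5474e-08 m²
R = ρL/A = (4.91×10^-7)(4.17)/(8.5474e-08) = 24.0 Ω

24.0 Ω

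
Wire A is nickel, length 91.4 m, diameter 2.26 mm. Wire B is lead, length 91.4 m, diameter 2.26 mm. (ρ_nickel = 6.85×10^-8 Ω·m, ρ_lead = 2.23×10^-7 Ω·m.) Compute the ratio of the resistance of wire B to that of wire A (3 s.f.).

R ∝ ρL/d², so R_B/R_A = (ρ_B/ρ_A)
= (2.23×10^-7/6.85×10^-8) = 3.26

3.26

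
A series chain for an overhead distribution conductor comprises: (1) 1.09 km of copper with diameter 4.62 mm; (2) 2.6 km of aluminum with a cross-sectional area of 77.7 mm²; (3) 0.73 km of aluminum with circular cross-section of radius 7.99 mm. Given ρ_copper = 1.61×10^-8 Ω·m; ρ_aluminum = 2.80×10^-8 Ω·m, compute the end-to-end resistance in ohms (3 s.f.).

Seg 1: A = π(d/2)² = π(2.3100e-03 m)² = 1.676e-05 m²
R_1 = (1.61×10^-8)(1090)/(1.676e-05) = 1.047 Ω
Seg 2: A = 77.7 mm² = 7.770e-05 m²
R_2 = (2.80×10^-8)(2600)/(7.770e-05) = 0.9369 Ω
Seg 3: A = πr² = π(7.9900e-03 m)² = 2.006e-04 m²
R_3 = (2.80×10^-8)(730)/(2.006e-04) = 0.1019 Ω
R_total = R_1 + R_2 + R_3 = 2.09 Ω

2.09 Ω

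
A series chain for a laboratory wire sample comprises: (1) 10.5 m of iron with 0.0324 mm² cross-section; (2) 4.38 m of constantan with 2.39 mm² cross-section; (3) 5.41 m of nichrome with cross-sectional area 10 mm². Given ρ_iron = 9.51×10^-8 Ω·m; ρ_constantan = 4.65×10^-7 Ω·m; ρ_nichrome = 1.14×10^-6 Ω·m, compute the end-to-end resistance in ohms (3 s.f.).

Seg 1: A = 0.0324 mm² = 3.240e-08 m²
R_1 = (9.51×10^-8)(10.5)/(3.240e-08) = 30.82 Ω
Seg 2: A = 2.39 mm² = 2.390e-06 m²
R_2 = (4.65×10^-7)(4.38)/(2.390e-06) = 0.8522 Ω
Seg 3: A = 10 mm² = 1.000e-05 m²
R_3 = (1.14×10^-6)(5.41)/(1.000e-05) = 0.6167 Ω
R_total = R_1 + R_2 + R_3 = 32.3 Ω

32.3 Ω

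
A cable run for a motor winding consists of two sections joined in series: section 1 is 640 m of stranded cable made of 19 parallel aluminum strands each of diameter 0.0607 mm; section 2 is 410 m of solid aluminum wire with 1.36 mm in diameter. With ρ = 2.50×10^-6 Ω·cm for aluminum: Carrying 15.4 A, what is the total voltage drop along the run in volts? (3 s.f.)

ρ = 2.50×10^-6 Ω·cm = 2.50×10^-8 Ω·m
Section 1: A_strand = π(3.0350e-05)² = 2.894e-09 m²; R₁ = ρL/(N·A_s) = (2.50×10^-8)(640)/(19×2.894e-09) = 291 Ω
Section 2: A = π(d/2)² = π(6.8000e-04 m)² = 1.453e-06 m²
R₂ = (2.50×10^-8)(410)/(1.453e-06) = 7.056 Ω
R = R₁ + R₂ = 298.1 Ω
V = IR = 15.4 × 298.1 = 4590 V

4590 V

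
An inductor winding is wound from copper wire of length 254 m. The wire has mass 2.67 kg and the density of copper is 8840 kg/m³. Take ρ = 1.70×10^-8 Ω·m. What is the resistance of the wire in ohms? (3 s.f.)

A = m/(density·L) = 2.67/(8840×254) = 1.1891e-06 m²
R = ρL/A = (1.70×10^-8)(254)/(1.1891e-06) = 3.63 Ω

3.63 Ω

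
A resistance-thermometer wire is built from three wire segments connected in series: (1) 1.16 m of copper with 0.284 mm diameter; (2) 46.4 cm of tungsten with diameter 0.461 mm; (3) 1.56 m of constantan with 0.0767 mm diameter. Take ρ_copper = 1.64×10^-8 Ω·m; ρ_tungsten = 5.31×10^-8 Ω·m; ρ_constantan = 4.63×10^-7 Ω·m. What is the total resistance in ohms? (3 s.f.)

Seg 1: A = π(d/2)² = π(1.4200e-04 m)² = 6.335e-08 m²
R_1 = (1.64×10^-8)(1.16)/(6.335e-08) = 0.3003 Ω
Seg 2: A = π(d/2)² = π(2.3050e-04 m)² = 1.669e-07 m²
R_2 = (5.31×10^-8)(0.464)/(1.669e-07) = 0.1476 Ω
Seg 3: A = π(d/2)² = π(3.8350e-05 m)² = 4.620e-09 m²
R_3 = (4.63×10^-7)(1.56)/(4.620e-09) = 156.3 Ω
R_total = R_1 + R_2 + R_3 = 157 Ω

157 Ω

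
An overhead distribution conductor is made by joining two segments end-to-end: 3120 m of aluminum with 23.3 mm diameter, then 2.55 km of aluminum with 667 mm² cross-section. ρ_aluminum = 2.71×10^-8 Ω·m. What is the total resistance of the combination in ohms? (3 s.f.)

0.302 Ω

Segment 1: A = π(d/2)² = π(1.1650e-02 m)² = 4.264e-04 m²
R₁ = ρL/A = (2.71×10^-8)(3120)/(4.264e-04) = 0.1983 Ω
Segment 2: A = 667 mm² = 6.670e-04 m²
R₂ = (2.71×10^-8)(2550)/(6.670e-04) = 0.1036 Ω
R = R₁ + R₂ = 0.302 Ω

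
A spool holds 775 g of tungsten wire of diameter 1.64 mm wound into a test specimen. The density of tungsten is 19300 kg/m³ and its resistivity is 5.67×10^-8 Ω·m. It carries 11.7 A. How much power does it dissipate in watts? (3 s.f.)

69.8 W

A = π(d/2)² = π(8.2000e-04 m)² = 2.1124e-06 m²
L = m/(density·A) = 0.775/(19300×2.1124e-06) = 19.01 m
R = ρL/A = (5.67×10^-8)(19.01)/(2.1124e-06) = 0.5102 Ω
P = I²R = (11.7)² × 0.5102 = 69.8 W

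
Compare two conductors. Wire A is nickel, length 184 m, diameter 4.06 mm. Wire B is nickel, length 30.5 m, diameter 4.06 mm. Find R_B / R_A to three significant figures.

0.166

R ∝ ρL/d², so R_B/R_A = (L_B/L_A)
= (30.5/184) = 0.166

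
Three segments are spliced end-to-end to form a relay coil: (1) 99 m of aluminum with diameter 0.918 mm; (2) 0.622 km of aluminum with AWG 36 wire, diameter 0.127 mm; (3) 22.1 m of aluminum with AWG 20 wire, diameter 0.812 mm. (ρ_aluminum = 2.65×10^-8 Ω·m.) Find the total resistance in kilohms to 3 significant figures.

Seg 1: A = π(d/2)² = π(4.5900e-04 m)² = 6.619e-07 m²
R_1 = (2.65×10^-8)(99)/(6.619e-07) = 3.964 Ω
Seg 2: A = π(0.127/2 mm)² = π(6.3500e-05 m)² = 1.267e-08 m²
R_2 = (2.65×10^-8)(622)/(1.267e-08) = 1301 Ω
Seg 3: A = π(0.812/2 mm)² = π(4.0600e-04 m)² = 5.178e-07 m²
R_3 = (2.65×10^-8)(22.1)/(5.178e-07) = 1.131 Ω
R_total = R_1 + R_2 + R_3 = 1.31 kΩ

1.31 kΩ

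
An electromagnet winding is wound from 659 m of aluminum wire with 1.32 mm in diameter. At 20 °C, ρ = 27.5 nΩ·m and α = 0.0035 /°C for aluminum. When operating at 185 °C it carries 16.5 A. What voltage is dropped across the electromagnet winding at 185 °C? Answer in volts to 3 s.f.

345 V

ρ = 27.5 nΩ·m = 2.75×10^-8 Ω·m
A = π(d/2)² = π(6.6000e-04 m)² = 1.368e-06 m²
R₍20₎ = ρL/A = (2.75×10^-8)(659)/(1.368e-06) = 13.24 Ω
R₍185₎ = R₍20₎(1 + αΔT) = 13.24 × (1 + 0.0035×165) = 20.89 Ω
V = IR = 16.5 × 20.89 = 345 V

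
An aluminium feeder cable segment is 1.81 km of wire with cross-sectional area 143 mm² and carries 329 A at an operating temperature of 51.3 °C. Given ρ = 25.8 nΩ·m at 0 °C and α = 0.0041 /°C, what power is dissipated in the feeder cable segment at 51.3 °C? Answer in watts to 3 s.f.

42800 W

ρ = 25.8 nΩ·m = 2.58×10^-8 Ω·m
A = 143 mm² = 1.430e-04 m²
R₍0₎ = ρL/A = (2.58×10^-8)(1810)/(1.430e-04) = 0.3266 Ω
R₍51.3₎ = R₍0₎(1 + αΔT) = 0.3266 × (1 + 0.0041×51.3) = 0.3952 Ω
P = I²R = (329)² × 0.3952 = 42800 W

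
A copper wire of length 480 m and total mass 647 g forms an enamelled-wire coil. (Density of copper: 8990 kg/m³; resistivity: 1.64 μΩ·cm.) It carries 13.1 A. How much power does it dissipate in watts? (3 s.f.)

9010 W

ρ = 1.64 μΩ·cm = 1.64×10^-8 Ω·m
A = m/(density·L) = 0.647/(8990×480) = 1.4994e-07 m²
R = ρL/A = (1.64×10^-8)(480)/(1.4994e-07) = 52.5 Ω
P = I²R = (13.1)² × 52.5 = 9010 W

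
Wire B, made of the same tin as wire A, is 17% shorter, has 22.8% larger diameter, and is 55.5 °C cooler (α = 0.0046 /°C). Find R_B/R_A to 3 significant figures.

0.410

R ∝ ρL/d² with ρ ∝ (1+αΔT), so R_B/R_A = (1 − 17/100) × (1 + 22.8/100)⁻² × (1 − 0.0046×55.5)
= 0.83 × 0.6631 × 0.7447 = 0.410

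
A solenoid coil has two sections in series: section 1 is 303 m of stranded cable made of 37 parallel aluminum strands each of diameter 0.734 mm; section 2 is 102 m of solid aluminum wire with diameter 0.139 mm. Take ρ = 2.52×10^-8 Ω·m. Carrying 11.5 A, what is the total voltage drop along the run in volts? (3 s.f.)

1950 V

Section 1: A_strand = π(3.6700e-04)² = 4.231e-07 m²; R₁ = ρL/(N·A_s) = (2.52×10^-8)(303)/(37×4.231e-07) = 0.4877 Ω
Section 2: A = π(d/2)² = π(6.9500e-05 m)² = 1.517e-08 m²
R₂ = (2.52×10^-8)(102)/(1.517e-08) = 169.4 Ω
R = R₁ + R₂ = 169.9 Ω
V = IR = 11.5 × 169.9 = 1950 V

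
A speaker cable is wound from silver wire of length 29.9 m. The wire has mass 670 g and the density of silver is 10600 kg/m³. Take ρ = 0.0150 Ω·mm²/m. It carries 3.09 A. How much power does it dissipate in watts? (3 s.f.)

2.03 W

ρ = 0.0150 Ω·mm²/m = 1.50×10^-8 Ω·m
A = m/(density·L) = 0.67/(10600×29.9) = 2.1140e-06 m²
R = ρL/A = (1.50×10^-8)(29.9)/(2.1140e-06) = 0.2122 Ω
P = I²R = (3.09)² × 0.2122 = 2.03 W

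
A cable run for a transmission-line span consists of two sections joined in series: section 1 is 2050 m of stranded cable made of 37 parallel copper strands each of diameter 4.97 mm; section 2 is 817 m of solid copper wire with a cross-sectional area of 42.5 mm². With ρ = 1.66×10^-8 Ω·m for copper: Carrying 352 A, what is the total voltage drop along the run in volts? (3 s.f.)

Section 1: A_strand = π(2.4850e-03)² = 1.940e-05 m²; R₁ = ρL/(N·A_s) = (1.66×10^-8)(2050)/(37×1.940e-05) = 0.04741 Ω
Section 2: A = 42.5 mm² = 4.250e-05 m²
R₂ = (1.66×10^-8)(817)/(4.250e-05) = 0.3191 Ω
R = R₁ + R₂ = 0.3665 Ω
V = IR = 352 × 0.3665 = 129 V

129 V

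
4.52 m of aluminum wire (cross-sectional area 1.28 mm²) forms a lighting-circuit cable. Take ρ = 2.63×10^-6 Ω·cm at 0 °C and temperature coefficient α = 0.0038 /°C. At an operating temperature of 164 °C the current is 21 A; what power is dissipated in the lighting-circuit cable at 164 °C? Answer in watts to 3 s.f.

66.5 W

ρ = 2.63×10^-6 Ω·cm = 2.63×10^-8 Ω·m
A = 1.28 mm² = 1.280e-06 m²
R₍0₎ = ρL/A = (2.63×10^-8)(4.52)/(1.280e-06) = 0.09287 Ω
R₍164₎ = R₍0₎(1 + αΔT) = 0.09287 × (1 + 0.0038×164) = 0.1507 Ω
P = I²R = (21)² × 0.1507 = 66.5 W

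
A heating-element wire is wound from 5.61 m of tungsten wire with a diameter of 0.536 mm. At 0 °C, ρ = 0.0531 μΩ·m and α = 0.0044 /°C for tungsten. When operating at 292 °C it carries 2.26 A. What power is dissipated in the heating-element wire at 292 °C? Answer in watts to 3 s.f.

15.4 W

ρ = 0.0531 μΩ·m = 5.31×10^-8 Ω·m
A = π(d/2)² = π(2.6800e-04 m)² = 2.256e-07 m²
R₍0₎ = ρL/A = (5.31×10^-8)(5.61)/(2.256e-07) = 1.32 Ω
R₍292₎ = R₍0₎(1 + αΔT) = 1.32 × (1 + 0.0044×292) = 3.016 Ω
P = I²R = (2.26)² × 3.016 = 15.4 W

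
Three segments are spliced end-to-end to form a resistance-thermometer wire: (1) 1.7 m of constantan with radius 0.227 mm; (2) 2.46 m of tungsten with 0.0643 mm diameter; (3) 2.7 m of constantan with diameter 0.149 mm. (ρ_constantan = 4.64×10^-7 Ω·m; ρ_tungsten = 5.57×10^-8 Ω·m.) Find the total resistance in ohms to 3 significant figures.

119 Ω

Seg 1: A = πr² = π(2.2700e-04 m)² = 1.619e-07 m²
R_1 = (4.64×10^-7)(1.7)/(1.619e-07) = 4.873 Ω
Seg 2: A = π(d/2)² = π(3.2150e-05 m)² = 3.247e-09 m²
R_2 = (5.57×10^-8)(2.46)/(3.247e-09) = 42.2 Ω
Seg 3: A = π(d/2)² = π(7.4500e-05 m)² = 1.744e-08 m²
R_3 = (4.64×10^-7)(2.7)/(1.744e-08) = 71.85 Ω
R_total = R_1 + R_2 + R_3 = 119 Ω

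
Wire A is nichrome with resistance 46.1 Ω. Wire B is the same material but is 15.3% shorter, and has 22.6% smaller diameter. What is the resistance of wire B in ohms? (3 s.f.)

R ∝ L/d², so R_B/R_A = (1 − 15.3/100) × (1 − 22.6/100)⁻²
= 0.847 × 1.669 = 1.414
R_B = 1.414 × 46.1 = 65.2 Ω

65.2 Ω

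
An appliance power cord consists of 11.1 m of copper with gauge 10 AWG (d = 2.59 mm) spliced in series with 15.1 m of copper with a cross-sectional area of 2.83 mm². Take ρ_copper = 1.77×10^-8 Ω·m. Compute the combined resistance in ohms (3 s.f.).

Segment 1: A = π(2.59/2 mm)² = π(1.2950e-03 m)² = 5.269e-06 m²
R₁ = ρL/A = (1.77×10^-8)(11.1)/(5.269e-06) = 0.03729 Ω
Segment 2: A = 2.83 mm² = 2.830e-06 m²
R₂ = (1.77×10^-8)(15.1)/(2.830e-06) = 0.09444 Ω
R = R₁ + R₂ = 0.132 Ω

0.132 Ω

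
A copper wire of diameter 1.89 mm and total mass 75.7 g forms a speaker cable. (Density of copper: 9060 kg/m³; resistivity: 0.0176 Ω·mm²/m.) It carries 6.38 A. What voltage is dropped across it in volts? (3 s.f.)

0.119 V

ρ = 0.0176 Ω·mm²/m = 1.76×10^-8 Ω·m
A = π(d/2)² = π(9.4500e-04 m)² = 2.8055e-06 m²
L = m/(density·A) = 0.0757/(9060×2.8055e-06) = 2.978 m
R = ρL/A = (1.76×10^-8)(2.978)/(2.8055e-06) = 0.01868 Ω
V = IR = 6.38 × 0.01868 = 0.119 V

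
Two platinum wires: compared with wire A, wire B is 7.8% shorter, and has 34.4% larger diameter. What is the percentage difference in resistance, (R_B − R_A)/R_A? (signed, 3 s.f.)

R ∝ L/d², so R_B/R_A = (1 − 7.8/100) × (1 + 34.4/100)⁻²
= 0.922 × 0.5536 = 0.5104
(R_B − R_A)/R_A = 0.5104 − 1 = -49.0%

-49.0%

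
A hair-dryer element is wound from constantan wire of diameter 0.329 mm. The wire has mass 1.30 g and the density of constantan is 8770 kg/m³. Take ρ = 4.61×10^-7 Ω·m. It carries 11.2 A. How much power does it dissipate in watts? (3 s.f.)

1190 W

A = π(d/2)² = π(1.6450e-04 m)² = 8.5012e-08 m²
L = m/(density·A) = 0.0013/(8770×8.5012e-08) = 1.744 m
R = ρL/A = (4.61×10^-7)(1.744)/(8.5012e-08) = 9.455 Ω
P = I²R = (11.2)² × 9.455 = 1190 W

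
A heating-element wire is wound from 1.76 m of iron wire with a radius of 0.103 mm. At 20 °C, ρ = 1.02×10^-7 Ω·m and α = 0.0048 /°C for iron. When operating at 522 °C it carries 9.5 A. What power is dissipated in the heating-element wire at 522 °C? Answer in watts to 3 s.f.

1660 W

A = πr² = π(1.0300e-04 m)² = 3.333e-08 m²
R₍20₎ = ρL/A = (1.02×10^-7)(1.76)/(3.333e-08) = 5.386 Ω
R₍522₎ = R₍20₎(1 + αΔT) = 5.386 × (1 + 0.0048×502) = 18.37 Ω
P = I²R = (9.5)² × 18.37 = 1660 W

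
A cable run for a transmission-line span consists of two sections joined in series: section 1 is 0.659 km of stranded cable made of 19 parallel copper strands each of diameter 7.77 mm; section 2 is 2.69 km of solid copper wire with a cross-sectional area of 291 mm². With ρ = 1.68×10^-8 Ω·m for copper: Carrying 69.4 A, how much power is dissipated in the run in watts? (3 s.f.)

Section 1: A_strand = π(3.8850e-03)² = 4.742e-05 m²; R₁ = ρL/(N·A_s) = (1.68×10^-8)(659)/(19×4.742e-05) = 0.01229 Ω
Section 2: A = 291 mm² = 2.910e-04 m²
R₂ = (1.68×10^-8)(2690)/(2.910e-04) = 0.1553 Ω
R = R₁ + R₂ = 0.1676 Ω
P = I²R = (69.4)² × 0.1676 = 807 W

807 W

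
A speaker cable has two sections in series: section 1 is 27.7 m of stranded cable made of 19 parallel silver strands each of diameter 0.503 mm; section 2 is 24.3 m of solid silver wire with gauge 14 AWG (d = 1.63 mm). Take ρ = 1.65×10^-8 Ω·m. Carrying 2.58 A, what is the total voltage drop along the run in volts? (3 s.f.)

0.808 V

Section 1: A_strand = π(2.5150e-04)² = 1.987e-07 m²; R₁ = ρL/(N·A_s) = (1.65×10^-8)(27.7)/(19×1.987e-07) = 0.1211 Ω
Section 2: A = π(1.63/2 mm)² = π(8.1500e-04 m)² = 2.087e-06 m²
R₂ = (1.65×10^-8)(24.3)/(2.087e-06) = 0.1921 Ω
R = R₁ + R₂ = 0.3132 Ω
V = IR = 2.58 × 0.3132 = 0.808 V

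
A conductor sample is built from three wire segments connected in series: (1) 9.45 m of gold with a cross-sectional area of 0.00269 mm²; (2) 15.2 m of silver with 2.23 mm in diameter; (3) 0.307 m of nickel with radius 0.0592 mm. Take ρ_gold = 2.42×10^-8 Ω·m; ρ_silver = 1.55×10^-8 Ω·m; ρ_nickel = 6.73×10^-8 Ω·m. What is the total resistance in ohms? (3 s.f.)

87.0 Ω

Seg 1: A = 0.00269 mm² = 2.690e-09 m²
R_1 = (2.42×10^-8)(9.45)/(2.690e-09) = 85.01 Ω
Seg 2: A = π(d/2)² = π(1.1150e-03 m)² = 3.906e-06 m²
R_2 = (1.55×10^-8)(15.2)/(3.906e-06) = 0.06032 Ω
Seg 3: A = πr² = π(5.9200e-05 m)² = 1.101e-08 m²
R_3 = (6.73×10^-8)(0.307)/(1.101e-08) = 1.877 Ω
R_total = R_1 + R_2 + R_3 = 87.0 Ω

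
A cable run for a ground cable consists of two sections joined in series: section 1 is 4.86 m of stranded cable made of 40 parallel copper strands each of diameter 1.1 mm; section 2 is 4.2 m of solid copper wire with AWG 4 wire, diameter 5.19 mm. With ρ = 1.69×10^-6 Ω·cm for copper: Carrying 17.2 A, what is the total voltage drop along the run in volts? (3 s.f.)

0.0949 V

ρ = 1.69×10^-6 Ω·cm = 1.69×10^-8 Ω·m
Section 1: A_strand = π(5.5000e-04)² = 9.503e-07 m²; R₁ = ρL/(N·A_s) = (1.69×10^-8)(4.86)/(40×9.503e-07) = 0.002161 Ω
Section 2: A = π(5.19/2 mm)² = π(2.5950e-03 m)² = 2.116e-05 m²
R₂ = (1.69×10^-8)(4.2)/(2.116e-05) = 0.003355 Ω
R = R₁ + R₂ = 0.005516 Ω
V = IR = 17.2 × 0.005516 = 0.0949 V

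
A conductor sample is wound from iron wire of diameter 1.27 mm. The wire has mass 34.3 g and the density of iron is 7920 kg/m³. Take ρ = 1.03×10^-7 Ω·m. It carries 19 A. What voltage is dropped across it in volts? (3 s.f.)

5.28 V

A = π(d/2)² = π(6.3500e-04 m)² = 1.2668e-06 m²
L = m/(density·A) = 0.0343/(7920×1.2668e-06) = 3.419 m
R = ρL/A = (1.03×10^-7)(3.419)/(1.2668e-06) = 0.278 Ω
V = IR = 19 × 0.278 = 5.28 V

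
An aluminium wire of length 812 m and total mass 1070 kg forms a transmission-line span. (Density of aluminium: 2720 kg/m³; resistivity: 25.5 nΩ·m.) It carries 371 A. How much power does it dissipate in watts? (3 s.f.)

ρ = 25.5 nΩ·m = 2.55×10^-8 Ω·m
A = m/(density·L) = 1070/(2720×812) = 4.8446e-04 m²
R = ρL/A = (2.55×10^-8)(812)/(4.8446e-04) = 0.04274 Ω
P = I²R = (371)² × 0.04274 = 5880 W

5880 W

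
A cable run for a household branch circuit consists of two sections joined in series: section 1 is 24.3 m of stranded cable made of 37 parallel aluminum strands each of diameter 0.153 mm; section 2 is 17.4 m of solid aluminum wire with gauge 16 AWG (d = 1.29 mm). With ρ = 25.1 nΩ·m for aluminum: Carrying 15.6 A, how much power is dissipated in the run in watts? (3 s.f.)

ρ = 25.1 nΩ·m = 2.51×10^-8 Ω·m
Section 1: A_strand = π(7.6500e-05)² = 1.839e-08 m²; R₁ = ρL/(N·A_s) = (2.51×10^-8)(24.3)/(37×1.839e-08) = 0.8966 Ω
Section 2: A = π(1.29/2 mm)² = π(6.4500e-04 m)² = 1.307e-06 m²
R₂ = (2.51×10^-8)(17.4)/(1.307e-06) = 0.3342 Ω
R = R₁ + R₂ = 1.231 Ω
P = I²R = (15.6)² × 1.231 = 300 W

300 W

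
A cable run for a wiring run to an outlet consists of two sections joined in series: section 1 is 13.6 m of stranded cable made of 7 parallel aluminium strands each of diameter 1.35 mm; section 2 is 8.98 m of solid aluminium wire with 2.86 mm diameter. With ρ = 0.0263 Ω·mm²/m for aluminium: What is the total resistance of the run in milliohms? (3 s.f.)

ρ = 0.0263 Ω·mm²/m = 2.63×10^-8 Ω·m
Section 1: A_strand = π(6.7500e-04)² = 1.431e-06 m²; R₁ = ρL/(N·A_s) = (2.63×10^-8)(13.6)/(7×1.431e-06) = 0.0357 Ω
Section 2: A = π(d/2)² = π(1.4300e-03 m)² = 6.424e-06 m²
R₂ = (2.63×10^-8)(8.98)/(6.424e-06) = 0.03676 Ω
R = R₁ + R₂ = 72.5 mΩ

72.5 mΩ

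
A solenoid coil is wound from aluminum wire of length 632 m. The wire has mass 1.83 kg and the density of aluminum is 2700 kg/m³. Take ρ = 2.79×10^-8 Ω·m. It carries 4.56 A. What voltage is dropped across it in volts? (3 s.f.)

A = m/(density·L) = 1.83/(2700×632) = 1.0724e-06 m²
R = ρL/A = (2.79×10^-8)(632)/(1.0724e-06) = 16.44 Ω
V = IR = 4.56 × 16.44 = 75.0 V

75.0 V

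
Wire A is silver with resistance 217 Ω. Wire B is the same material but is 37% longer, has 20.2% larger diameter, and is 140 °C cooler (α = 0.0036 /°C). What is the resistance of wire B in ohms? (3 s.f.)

102 Ω

R ∝ ρL/d² with ρ ∝ (1+αΔT), so R_B/R_A = (1 + 37/100) × (1 + 20.2/100)⁻² × (1 − 0.0036×140)
= 1.37 × 0.6921 × 0.496 = 0.4703
R_B = 0.4703 × 217 = 102 Ω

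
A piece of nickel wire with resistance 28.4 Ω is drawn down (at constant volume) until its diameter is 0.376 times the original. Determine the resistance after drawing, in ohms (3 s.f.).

1420 Ω

Volume constant ⇒ L' = L/r² with r = 0.376. R' = ρL'/A' = ρ(L/r²)/(πr²d₀²/4) = R/r⁴.
R' = 50.03 × 28.4 = 1420 Ω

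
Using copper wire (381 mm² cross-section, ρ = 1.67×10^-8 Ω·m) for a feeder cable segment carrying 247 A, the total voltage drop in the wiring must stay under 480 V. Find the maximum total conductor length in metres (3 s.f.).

A = 381 mm² = 3.810e-04 m²
L_max = V_max·A/(1·ρI) = (480)(3.810e-04)/(1.67×10^-8×247) = 44300 m

44300 m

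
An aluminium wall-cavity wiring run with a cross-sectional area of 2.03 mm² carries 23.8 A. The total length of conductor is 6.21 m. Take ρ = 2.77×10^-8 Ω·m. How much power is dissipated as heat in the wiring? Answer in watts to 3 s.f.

48.0 W

A = 2.03 mm² = 2.030e-06 m²
R = ρL/A = (2.77×10^-8)(6.21)/(2.030e-06) = 0.08474 Ω
P = I²R = (23.8)² × 0.08474 = 48.0 W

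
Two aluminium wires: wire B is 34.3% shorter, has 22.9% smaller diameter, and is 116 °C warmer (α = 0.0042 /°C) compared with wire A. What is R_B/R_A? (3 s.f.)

R ∝ ρL/d² with ρ ∝ (1+αΔT), so R_B/R_A = (1 − 34.3/100) × (1 − 22.9/100)⁻² × (1 + 0.0042×116)
= 0.657 × 1.682 × 1.487 = 1.64

1.64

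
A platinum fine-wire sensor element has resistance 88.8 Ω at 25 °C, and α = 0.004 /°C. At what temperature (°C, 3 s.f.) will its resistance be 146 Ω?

186 °C

R = R₀(1 + α(T − T₀)) ⇒ T = T₀ + (R/R₀ − 1)/α
T = 25 + (146/88.8 − 1)/0.004 = 25 + (0.6441)/0.004 = 186 °C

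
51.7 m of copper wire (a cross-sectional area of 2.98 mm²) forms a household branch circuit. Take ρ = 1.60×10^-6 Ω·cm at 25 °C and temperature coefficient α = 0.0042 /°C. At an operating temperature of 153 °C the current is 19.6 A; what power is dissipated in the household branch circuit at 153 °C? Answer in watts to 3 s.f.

164 W

ρ = 1.60×10^-6 Ω·cm = 1.60×10^-8 Ω·m
A = 2.98 mm² = 2.980e-06 m²
R₍25₎ = ρL/A = (1.60×10^-8)(51.7)/(2.980e-06) = 0.2776 Ω
R₍153₎ = R₍25₎(1 + αΔT) = 0.2776 × (1 + 0.0042×128) = 0.4268 Ω
P = I²R = (19.6)² × 0.4268 = 164 W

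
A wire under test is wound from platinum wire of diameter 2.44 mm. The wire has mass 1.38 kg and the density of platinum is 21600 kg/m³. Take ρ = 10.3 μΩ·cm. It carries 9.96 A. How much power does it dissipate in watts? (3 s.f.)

29.9 W

ρ = 10.3 μΩ·cm = 1.03×10^-7 Ω·m
A = π(d/2)² = π(1.2200e-03 m)² = 4.6759e-06 m²
L = m/(density·A) = 1.38/(21600×4.6759e-06) = 13.66 m
R = ρL/A = (1.03×10^-7)(13.66)/(4.6759e-06) = 0.301 Ω
P = I²R = (9.96)² × 0.301 = 29.9 W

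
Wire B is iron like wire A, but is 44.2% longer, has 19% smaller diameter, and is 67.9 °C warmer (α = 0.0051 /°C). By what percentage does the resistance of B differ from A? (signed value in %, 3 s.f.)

R ∝ ρL/d² with ρ ∝ (1+αΔT), so R_B/R_A = (1 + 44.2/100) × (1 − 19/100)⁻² × (1 + 0.0051×67.9)
= 1.442 × 1.524 × 1.346 = 2.959
(R_B − R_A)/R_A = 2.959 − 1 = 196%

196%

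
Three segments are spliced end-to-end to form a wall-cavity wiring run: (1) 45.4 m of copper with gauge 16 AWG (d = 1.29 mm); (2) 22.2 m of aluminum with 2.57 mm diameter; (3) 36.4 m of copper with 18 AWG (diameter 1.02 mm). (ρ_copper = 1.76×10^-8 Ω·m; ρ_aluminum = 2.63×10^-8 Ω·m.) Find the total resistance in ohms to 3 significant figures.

Seg 1: A = π(1.29/2 mm)² = π(6.4500e-04 m)² = 1.307e-06 m²
R_1 = (1.76×10^-8)(45.4)/(1.307e-06) = 0.6114 Ω
Seg 2: A = π(d/2)² = π(1.2850e-03 m)² = 5.187e-06 m²
R_2 = (2.63×10^-8)(22.2)/(5.187e-06) = 0.1126 Ω
Seg 3: A = π(1.02/2 mm)² = π(5.1000e-04 m)² = 8.171e-07 m²
R_3 = (1.76×10^-8)(36.4)/(8.171e-07) = 0.784 Ω
R_total = R_1 + R_2 + R_3 = 1.51 Ω

1.51 Ω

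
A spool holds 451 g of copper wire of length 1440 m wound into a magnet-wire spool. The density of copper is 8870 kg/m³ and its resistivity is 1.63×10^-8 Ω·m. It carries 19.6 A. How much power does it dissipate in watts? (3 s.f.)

A = m/(density·L) = 0.451/(8870×1440) = 3.5309e-08 m²
R = ρL/A = (1.63×10^-8)(1440)/(3.5309e-08) = 664.8 Ω
P = I²R = (19.6)² × 664.8 = 2.55×10^5 W

2.55×10^5 W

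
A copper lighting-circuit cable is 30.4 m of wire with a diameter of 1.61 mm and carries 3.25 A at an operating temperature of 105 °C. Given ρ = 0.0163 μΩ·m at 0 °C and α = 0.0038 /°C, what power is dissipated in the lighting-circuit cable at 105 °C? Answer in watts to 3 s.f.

ρ = 0.0163 μΩ·m = 1.63×10^-8 Ω·m
A = π(d/2)² = π(8.0500e-04 m)² = 2.036e-06 m²
R₍0₎ = ρL/A = (1.63×10^-8)(30.4)/(2.036e-06) = 0.2434 Ω
R₍105₎ = R₍0₎(1 + αΔT) = 0.2434 × (1 + 0.0038×105) = 0.3405 Ω
P = I²R = (3.25)² × 0.3405 = 3.60 W

3.60 W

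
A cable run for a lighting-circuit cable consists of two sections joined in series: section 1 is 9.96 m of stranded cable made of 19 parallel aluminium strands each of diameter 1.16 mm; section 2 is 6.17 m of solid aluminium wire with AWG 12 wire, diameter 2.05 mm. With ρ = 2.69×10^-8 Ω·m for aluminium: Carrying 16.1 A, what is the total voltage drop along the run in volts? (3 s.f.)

1.02 V

Section 1: A_strand = π(5.8000e-04)² = 1.057e-06 m²; R₁ = ρL/(N·A_s) = (2.69×10^-8)(9.96)/(19×1.057e-06) = 0.01334 Ω
Section 2: A = π(2.05/2 mm)² = π(1.0250e-03 m)² = 3.301e-06 m²
R₂ = (2.69×10^-8)(6.17)/(3.301e-06) = 0.05029 Ω
R = R₁ + R₂ = 0.06363 Ω
V = IR = 16.1 × 0.06363 = 1.02 V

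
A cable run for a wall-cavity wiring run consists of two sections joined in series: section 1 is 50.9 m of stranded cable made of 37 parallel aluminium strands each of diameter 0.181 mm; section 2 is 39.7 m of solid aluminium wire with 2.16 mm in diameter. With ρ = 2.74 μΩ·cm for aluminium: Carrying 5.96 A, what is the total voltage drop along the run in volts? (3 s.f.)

10.5 V

ρ = 2.74 μΩ·cm = 2.74×10^-8 Ω·m
Section 1: A_strand = π(9.0500e-05)² = 2.573e-08 m²; R₁ = ρL/(N·A_s) = (2.74×10^-8)(50.9)/(37×2.573e-08) = 1.465 Ω
Section 2: A = π(d/2)² = π(1.0800e-03 m)² = 3.664e-06 m²
R₂ = (2.74×10^-8)(39.7)/(3.664e-06) = 0.2969 Ω
R = R₁ + R₂ = 1.762 Ω
V = IR = 5.96 × 1.762 = 10.5 V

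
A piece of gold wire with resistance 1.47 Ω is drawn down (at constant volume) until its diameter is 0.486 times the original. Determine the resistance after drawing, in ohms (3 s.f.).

26.3 Ω

Volume constant ⇒ L' = L/r² with r = 0.486. R' = ρL'/A' = ρ(L/r²)/(πr²d₀²/4) = R/r⁴.
R' = 17.92 × 1.47 = 26.3 Ω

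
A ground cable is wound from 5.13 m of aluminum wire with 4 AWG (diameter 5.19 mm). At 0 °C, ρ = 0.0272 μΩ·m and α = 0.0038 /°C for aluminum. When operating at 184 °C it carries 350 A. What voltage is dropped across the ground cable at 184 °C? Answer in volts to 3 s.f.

ρ = 0.0272 μΩ·m = 2.72×10^-8 Ω·m
A = π(5.19/2 mm)² = π(2.5950e-03 m)² = 2.116e-05 m²
R₍0₎ = ρL/A = (2.72×10^-8)(5.13)/(2.116e-05) = 0.006596 Ω
R₍184₎ = R₍0₎(1 + αΔT) = 0.006596 × (1 + 0.0038×184) = 0.01121 Ω
V = IR = 350 × 0.01121 = 3.92 V

3.92 V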